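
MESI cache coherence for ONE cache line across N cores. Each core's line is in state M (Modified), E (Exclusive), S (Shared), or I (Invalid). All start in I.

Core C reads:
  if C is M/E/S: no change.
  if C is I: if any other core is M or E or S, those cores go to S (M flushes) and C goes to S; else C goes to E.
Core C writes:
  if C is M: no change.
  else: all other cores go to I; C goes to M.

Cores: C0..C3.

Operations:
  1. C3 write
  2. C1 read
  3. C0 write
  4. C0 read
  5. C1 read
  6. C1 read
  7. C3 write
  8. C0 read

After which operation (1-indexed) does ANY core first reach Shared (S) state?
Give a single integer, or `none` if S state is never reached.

Op 1: C3 write [C3 write: invalidate none -> C3=M] -> [I,I,I,M]
Op 2: C1 read [C1 read from I: others=['C3=M'] -> C1=S, others downsized to S] -> [I,S,I,S]
  -> First S state at op 2; remaining ops need not be traced.

Answer: 2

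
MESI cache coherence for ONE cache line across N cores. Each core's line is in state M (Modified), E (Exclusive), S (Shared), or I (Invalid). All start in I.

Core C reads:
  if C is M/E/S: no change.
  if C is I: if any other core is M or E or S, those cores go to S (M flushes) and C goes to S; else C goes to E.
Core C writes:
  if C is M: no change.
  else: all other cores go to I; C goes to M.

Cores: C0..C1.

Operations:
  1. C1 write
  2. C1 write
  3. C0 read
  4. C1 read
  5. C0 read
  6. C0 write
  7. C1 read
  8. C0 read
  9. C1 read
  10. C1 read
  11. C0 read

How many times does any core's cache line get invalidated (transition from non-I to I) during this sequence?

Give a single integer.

Answer: 1

Derivation:
Op 1: C1 write [C1 write: invalidate none -> C1=M] -> [I,M] (invalidations this op: 0; running total: 0)
Op 2: C1 write [C1 write: already M (modified), no change] -> [I,M] (invalidations this op: 0; running total: 0)
Op 3: C0 read [C0 read from I: others=['C1=M'] -> C0=S, others downsized to S] -> [S,S] (invalidations this op: 0; running total: 0)
Op 4: C1 read [C1 read: already in S, no change] -> [S,S] (invalidations this op: 0; running total: 0)
Op 5: C0 read [C0 read: already in S, no change] -> [S,S] (invalidations this op: 0; running total: 0)
Op 6: C0 write [C0 write: invalidate ['C1=S'] -> C0=M] -> [M,I] (invalidations this op: 1; running total: 1)
Op 7: C1 read [C1 read from I: others=['C0=M'] -> C1=S, others downsized to S] -> [S,S] (invalidations this op: 0; running total: 1)
Op 8: C0 read [C0 read: already in S, no change] -> [S,S] (invalidations this op: 0; running total: 1)
Op 9: C1 read [C1 read: already in S, no change] -> [S,S] (invalidations this op: 0; running total: 1)
Op 10: C1 read [C1 read: already in S, no change] -> [S,S] (invalidations this op: 0; running total: 1)
Op 11: C0 read [C0 read: already in S, no change] -> [S,S] (invalidations this op: 0; running total: 1)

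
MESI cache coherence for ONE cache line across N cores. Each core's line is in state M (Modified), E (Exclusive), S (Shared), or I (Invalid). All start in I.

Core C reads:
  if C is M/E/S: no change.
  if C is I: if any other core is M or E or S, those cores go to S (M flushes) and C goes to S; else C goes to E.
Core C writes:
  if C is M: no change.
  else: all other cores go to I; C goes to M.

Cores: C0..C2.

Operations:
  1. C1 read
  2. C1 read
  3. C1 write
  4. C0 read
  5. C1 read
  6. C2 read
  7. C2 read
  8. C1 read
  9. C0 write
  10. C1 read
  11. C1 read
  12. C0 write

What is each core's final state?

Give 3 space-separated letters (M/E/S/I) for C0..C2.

Op 1: C1 read [C1 read from I: no other sharers -> C1=E (exclusive)] -> [I,E,I]
Op 2: C1 read [C1 read: already in E, no change] -> [I,E,I]
Op 3: C1 write [C1 write: invalidate none -> C1=M] -> [I,M,I]
Op 4: C0 read [C0 read from I: others=['C1=M'] -> C0=S, others downsized to S] -> [S,S,I]
Op 5: C1 read [C1 read: already in S, no change] -> [S,S,I]
Op 6: C2 read [C2 read from I: others=['C0=S', 'C1=S'] -> C2=S, others downsized to S] -> [S,S,S]
Op 7: C2 read [C2 read: already in S, no change] -> [S,S,S]
Op 8: C1 read [C1 read: already in S, no change] -> [S,S,S]
Op 9: C0 write [C0 write: invalidate ['C1=S', 'C2=S'] -> C0=M] -> [M,I,I]
Op 10: C1 read [C1 read from I: others=['C0=M'] -> C1=S, others downsized to S] -> [S,S,I]
Op 11: C1 read [C1 read: already in S, no change] -> [S,S,I]
Op 12: C0 write [C0 write: invalidate ['C1=S'] -> C0=M] -> [M,I,I]

Answer: M I I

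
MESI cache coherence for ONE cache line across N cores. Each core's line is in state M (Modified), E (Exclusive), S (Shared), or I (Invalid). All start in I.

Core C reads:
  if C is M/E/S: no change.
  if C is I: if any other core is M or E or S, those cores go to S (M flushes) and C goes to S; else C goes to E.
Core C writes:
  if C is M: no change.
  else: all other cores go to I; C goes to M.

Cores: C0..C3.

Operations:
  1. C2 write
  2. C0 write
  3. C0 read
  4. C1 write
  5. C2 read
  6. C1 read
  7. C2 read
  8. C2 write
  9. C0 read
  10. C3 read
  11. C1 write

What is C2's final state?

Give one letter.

Op 1: C2 write [C2 write: invalidate none -> C2=M] -> [I,I,M,I]
Op 2: C0 write [C0 write: invalidate ['C2=M'] -> C0=M] -> [M,I,I,I]
Op 3: C0 read [C0 read: already in M, no change] -> [M,I,I,I]
Op 4: C1 write [C1 write: invalidate ['C0=M'] -> C1=M] -> [I,M,I,I]
Op 5: C2 read [C2 read from I: others=['C1=M'] -> C2=S, others downsized to S] -> [I,S,S,I]
Op 6: C1 read [C1 read: already in S, no change] -> [I,S,S,I]
Op 7: C2 read [C2 read: already in S, no change] -> [I,S,S,I]
Op 8: C2 write [C2 write: invalidate ['C1=S'] -> C2=M] -> [I,I,M,I]
Op 9: C0 read [C0 read from I: others=['C2=M'] -> C0=S, others downsized to S] -> [S,I,S,I]
Op 10: C3 read [C3 read from I: others=['C0=S', 'C2=S'] -> C3=S, others downsized to S] -> [S,I,S,S]
Op 11: C1 write [C1 write: invalidate ['C0=S', 'C2=S', 'C3=S'] -> C1=M] -> [I,M,I,I]

Answer: I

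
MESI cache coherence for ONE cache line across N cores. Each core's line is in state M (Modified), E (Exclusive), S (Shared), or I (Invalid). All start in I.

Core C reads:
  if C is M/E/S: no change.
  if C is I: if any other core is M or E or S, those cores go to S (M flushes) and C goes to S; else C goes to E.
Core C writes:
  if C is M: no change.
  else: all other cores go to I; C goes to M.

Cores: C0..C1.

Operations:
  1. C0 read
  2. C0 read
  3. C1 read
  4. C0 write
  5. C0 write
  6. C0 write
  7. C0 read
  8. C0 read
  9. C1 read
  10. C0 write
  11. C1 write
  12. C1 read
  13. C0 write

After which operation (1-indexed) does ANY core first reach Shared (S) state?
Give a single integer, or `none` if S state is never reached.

Op 1: C0 read [C0 read from I: no other sharers -> C0=E (exclusive)] -> [E,I]
Op 2: C0 read [C0 read: already in E, no change] -> [E,I]
Op 3: C1 read [C1 read from I: others=['C0=E'] -> C1=S, others downsized to S] -> [S,S]
  -> First S state at op 3; remaining ops need not be traced.

Answer: 3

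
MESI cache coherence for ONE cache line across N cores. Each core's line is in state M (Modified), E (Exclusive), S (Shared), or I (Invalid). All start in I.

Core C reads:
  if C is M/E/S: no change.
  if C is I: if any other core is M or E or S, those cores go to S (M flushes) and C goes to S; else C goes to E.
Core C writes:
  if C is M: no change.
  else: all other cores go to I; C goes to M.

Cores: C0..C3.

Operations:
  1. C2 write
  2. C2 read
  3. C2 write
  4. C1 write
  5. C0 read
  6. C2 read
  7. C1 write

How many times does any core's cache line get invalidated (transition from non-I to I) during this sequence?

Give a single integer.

Answer: 3

Derivation:
Op 1: C2 write [C2 write: invalidate none -> C2=M] -> [I,I,M,I] (invalidations this op: 0; running total: 0)
Op 2: C2 read [C2 read: already in M, no change] -> [I,I,M,I] (invalidations this op: 0; running total: 0)
Op 3: C2 write [C2 write: already M (modified), no change] -> [I,I,M,I] (invalidations this op: 0; running total: 0)
Op 4: C1 write [C1 write: invalidate ['C2=M'] -> C1=M] -> [I,M,I,I] (invalidations this op: 1; running total: 1)
Op 5: C0 read [C0 read from I: others=['C1=M'] -> C0=S, others downsized to S] -> [S,S,I,I] (invalidations this op: 0; running total: 1)
Op 6: C2 read [C2 read from I: others=['C0=S', 'C1=S'] -> C2=S, others downsized to S] -> [S,S,S,I] (invalidations this op: 0; running total: 1)
Op 7: C1 write [C1 write: invalidate ['C0=S', 'C2=S'] -> C1=M] -> [I,M,I,I] (invalidations this op: 2; running total: 3)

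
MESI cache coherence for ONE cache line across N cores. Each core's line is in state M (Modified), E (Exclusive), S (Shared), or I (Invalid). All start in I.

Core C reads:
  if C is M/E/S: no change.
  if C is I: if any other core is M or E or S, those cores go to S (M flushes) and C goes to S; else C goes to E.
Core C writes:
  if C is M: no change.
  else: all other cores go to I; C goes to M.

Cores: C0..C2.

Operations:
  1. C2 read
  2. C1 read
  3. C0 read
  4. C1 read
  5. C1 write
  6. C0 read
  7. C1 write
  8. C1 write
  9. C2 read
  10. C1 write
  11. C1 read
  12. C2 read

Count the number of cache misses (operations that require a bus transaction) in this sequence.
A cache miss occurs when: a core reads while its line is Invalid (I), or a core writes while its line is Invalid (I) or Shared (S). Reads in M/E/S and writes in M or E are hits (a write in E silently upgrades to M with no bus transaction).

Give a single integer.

Op 1: C2 read [C2 read from I: no other sharers -> C2=E (exclusive)] -> [I,I,E] [MISS #1: read from I]
Op 2: C1 read [C1 read from I: others=['C2=E'] -> C1=S, others downsized to S] -> [I,S,S] [MISS #2: read from I]
Op 3: C0 read [C0 read from I: others=['C1=S', 'C2=S'] -> C0=S, others downsized to S] -> [S,S,S] [MISS #3: read from I]
Op 4: C1 read [C1 read: already in S, no change] -> [S,S,S] [hit: read from S]
Op 5: C1 write [C1 write: invalidate ['C0=S', 'C2=S'] -> C1=M] -> [I,M,I] [MISS #4: write from S]
Op 6: C0 read [C0 read from I: others=['C1=M'] -> C0=S, others downsized to S] -> [S,S,I] [MISS #5: read from I]
Op 7: C1 write [C1 write: invalidate ['C0=S'] -> C1=M] -> [I,M,I] [MISS #6: write from S]
Op 8: C1 write [C1 write: already M (modified), no change] -> [I,M,I] [hit: write from M]
Op 9: C2 read [C2 read from I: others=['C1=M'] -> C2=S, others downsized to S] -> [I,S,S] [MISS #7: read from I]
Op 10: C1 write [C1 write: invalidate ['C2=S'] -> C1=M] -> [I,M,I] [MISS #8: write from S]
Op 11: C1 read [C1 read: already in M, no change] -> [I,M,I] [hit: read from M]
Op 12: C2 read [C2 read from I: others=['C1=M'] -> C2=S, others downsized to S] -> [I,S,S] [MISS #9: read from I]

Answer: 9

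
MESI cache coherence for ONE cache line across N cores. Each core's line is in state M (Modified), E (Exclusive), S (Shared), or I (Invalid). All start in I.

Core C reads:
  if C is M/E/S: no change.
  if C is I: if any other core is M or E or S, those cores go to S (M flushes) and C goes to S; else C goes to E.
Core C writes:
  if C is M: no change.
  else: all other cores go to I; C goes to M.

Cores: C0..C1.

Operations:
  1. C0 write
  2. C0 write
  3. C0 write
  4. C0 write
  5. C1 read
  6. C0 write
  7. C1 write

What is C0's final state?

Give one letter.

Op 1: C0 write [C0 write: invalidate none -> C0=M] -> [M,I]
Op 2: C0 write [C0 write: already M (modified), no change] -> [M,I]
Op 3: C0 write [C0 write: already M (modified), no change] -> [M,I]
Op 4: C0 write [C0 write: already M (modified), no change] -> [M,I]
Op 5: C1 read [C1 read from I: others=['C0=M'] -> C1=S, others downsized to S] -> [S,S]
Op 6: C0 write [C0 write: invalidate ['C1=S'] -> C0=M] -> [M,I]
Op 7: C1 write [C1 write: invalidate ['C0=M'] -> C1=M] -> [I,M]

Answer: I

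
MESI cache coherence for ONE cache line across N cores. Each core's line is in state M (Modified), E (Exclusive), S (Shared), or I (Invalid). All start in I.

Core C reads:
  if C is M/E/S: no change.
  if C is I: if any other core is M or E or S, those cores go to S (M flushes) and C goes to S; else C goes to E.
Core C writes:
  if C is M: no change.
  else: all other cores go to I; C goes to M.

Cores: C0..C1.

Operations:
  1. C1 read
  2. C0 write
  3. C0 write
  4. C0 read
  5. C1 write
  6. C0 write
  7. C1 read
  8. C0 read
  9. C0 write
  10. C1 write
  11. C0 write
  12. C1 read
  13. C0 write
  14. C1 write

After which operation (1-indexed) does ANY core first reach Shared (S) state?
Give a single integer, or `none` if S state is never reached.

Answer: 7

Derivation:
Op 1: C1 read [C1 read from I: no other sharers -> C1=E (exclusive)] -> [I,E]
Op 2: C0 write [C0 write: invalidate ['C1=E'] -> C0=M] -> [M,I]
Op 3: C0 write [C0 write: already M (modified), no change] -> [M,I]
Op 4: C0 read [C0 read: already in M, no change] -> [M,I]
Op 5: C1 write [C1 write: invalidate ['C0=M'] -> C1=M] -> [I,M]
Op 6: C0 write [C0 write: invalidate ['C1=M'] -> C0=M] -> [M,I]
Op 7: C1 read [C1 read from I: others=['C0=M'] -> C1=S, others downsized to S] -> [S,S]
  -> First S state at op 7; remaining ops need not be traced.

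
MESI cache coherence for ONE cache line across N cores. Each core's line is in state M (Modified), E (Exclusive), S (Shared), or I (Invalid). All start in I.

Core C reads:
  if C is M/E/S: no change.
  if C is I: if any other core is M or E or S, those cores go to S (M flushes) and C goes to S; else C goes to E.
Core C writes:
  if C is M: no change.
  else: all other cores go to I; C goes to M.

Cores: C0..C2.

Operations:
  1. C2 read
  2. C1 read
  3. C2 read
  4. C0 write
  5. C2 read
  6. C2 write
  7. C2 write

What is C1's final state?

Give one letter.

Answer: I

Derivation:
Op 1: C2 read [C2 read from I: no other sharers -> C2=E (exclusive)] -> [I,I,E]
Op 2: C1 read [C1 read from I: others=['C2=E'] -> C1=S, others downsized to S] -> [I,S,S]
Op 3: C2 read [C2 read: already in S, no change] -> [I,S,S]
Op 4: C0 write [C0 write: invalidate ['C1=S', 'C2=S'] -> C0=M] -> [M,I,I]
Op 5: C2 read [C2 read from I: others=['C0=M'] -> C2=S, others downsized to S] -> [S,I,S]
Op 6: C2 write [C2 write: invalidate ['C0=S'] -> C2=M] -> [I,I,M]
Op 7: C2 write [C2 write: already M (modified), no change] -> [I,I,M]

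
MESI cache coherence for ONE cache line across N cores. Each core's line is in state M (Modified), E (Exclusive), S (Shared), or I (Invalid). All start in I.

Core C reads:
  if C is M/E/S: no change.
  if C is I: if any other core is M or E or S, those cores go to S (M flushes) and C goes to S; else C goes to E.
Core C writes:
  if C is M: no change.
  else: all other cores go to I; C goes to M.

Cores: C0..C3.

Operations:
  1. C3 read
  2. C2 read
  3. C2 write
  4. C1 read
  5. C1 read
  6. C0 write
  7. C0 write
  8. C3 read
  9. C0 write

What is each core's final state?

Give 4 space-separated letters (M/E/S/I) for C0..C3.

Answer: M I I I

Derivation:
Op 1: C3 read [C3 read from I: no other sharers -> C3=E (exclusive)] -> [I,I,I,E]
Op 2: C2 read [C2 read from I: others=['C3=E'] -> C2=S, others downsized to S] -> [I,I,S,S]
Op 3: C2 write [C2 write: invalidate ['C3=S'] -> C2=M] -> [I,I,M,I]
Op 4: C1 read [C1 read from I: others=['C2=M'] -> C1=S, others downsized to S] -> [I,S,S,I]
Op 5: C1 read [C1 read: already in S, no change] -> [I,S,S,I]
Op 6: C0 write [C0 write: invalidate ['C1=S', 'C2=S'] -> C0=M] -> [M,I,I,I]
Op 7: C0 write [C0 write: already M (modified), no change] -> [M,I,I,I]
Op 8: C3 read [C3 read from I: others=['C0=M'] -> C3=S, others downsized to S] -> [S,I,I,S]
Op 9: C0 write [C0 write: invalidate ['C3=S'] -> C0=M] -> [M,I,I,I]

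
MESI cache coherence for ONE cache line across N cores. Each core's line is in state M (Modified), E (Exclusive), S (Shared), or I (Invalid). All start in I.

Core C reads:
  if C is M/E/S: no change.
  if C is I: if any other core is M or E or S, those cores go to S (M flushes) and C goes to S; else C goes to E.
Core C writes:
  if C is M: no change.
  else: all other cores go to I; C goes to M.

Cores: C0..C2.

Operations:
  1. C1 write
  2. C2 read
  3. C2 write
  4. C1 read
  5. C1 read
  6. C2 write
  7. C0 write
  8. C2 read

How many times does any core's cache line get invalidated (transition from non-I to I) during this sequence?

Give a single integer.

Op 1: C1 write [C1 write: invalidate none -> C1=M] -> [I,M,I] (invalidations this op: 0; running total: 0)
Op 2: C2 read [C2 read from I: others=['C1=M'] -> C2=S, others downsized to S] -> [I,S,S] (invalidations this op: 0; running total: 0)
Op 3: C2 write [C2 write: invalidate ['C1=S'] -> C2=M] -> [I,I,M] (invalidations this op: 1; running total: 1)
Op 4: C1 read [C1 read from I: others=['C2=M'] -> C1=S, others downsized to S] -> [I,S,S] (invalidations this op: 0; running total: 1)
Op 5: C1 read [C1 read: already in S, no change] -> [I,S,S] (invalidations this op: 0; running total: 1)
Op 6: C2 write [C2 write: invalidate ['C1=S'] -> C2=M] -> [I,I,M] (invalidations this op: 1; running total: 2)
Op 7: C0 write [C0 write: invalidate ['C2=M'] -> C0=M] -> [M,I,I] (invalidations this op: 1; running total: 3)
Op 8: C2 read [C2 read from I: others=['C0=M'] -> C2=S, others downsized to S] -> [S,I,S] (invalidations this op: 0; running total: 3)

Answer: 3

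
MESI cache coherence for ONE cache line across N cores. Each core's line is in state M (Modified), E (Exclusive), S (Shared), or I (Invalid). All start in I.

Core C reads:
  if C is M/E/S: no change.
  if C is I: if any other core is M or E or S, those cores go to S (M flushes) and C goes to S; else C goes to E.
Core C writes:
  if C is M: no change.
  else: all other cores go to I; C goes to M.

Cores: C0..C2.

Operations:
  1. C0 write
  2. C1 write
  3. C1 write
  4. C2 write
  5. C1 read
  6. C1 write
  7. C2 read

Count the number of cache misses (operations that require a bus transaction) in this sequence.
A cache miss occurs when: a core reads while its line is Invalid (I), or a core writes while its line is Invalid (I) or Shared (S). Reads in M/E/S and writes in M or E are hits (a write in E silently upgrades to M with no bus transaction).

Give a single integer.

Op 1: C0 write [C0 write: invalidate none -> C0=M] -> [M,I,I] [MISS #1: write from I]
Op 2: C1 write [C1 write: invalidate ['C0=M'] -> C1=M] -> [I,M,I] [MISS #2: write from I]
Op 3: C1 write [C1 write: already M (modified), no change] -> [I,M,I] [hit: write from M]
Op 4: C2 write [C2 write: invalidate ['C1=M'] -> C2=M] -> [I,I,M] [MISS #3: write from I]
Op 5: C1 read [C1 read from I: others=['C2=M'] -> C1=S, others downsized to S] -> [I,S,S] [MISS #4: read from I]
Op 6: C1 write [C1 write: invalidate ['C2=S'] -> C1=M] -> [I,M,I] [MISS #5: write from S]
Op 7: C2 read [C2 read from I: others=['C1=M'] -> C2=S, others downsized to S] -> [I,S,S] [MISS #6: read from I]

Answer: 6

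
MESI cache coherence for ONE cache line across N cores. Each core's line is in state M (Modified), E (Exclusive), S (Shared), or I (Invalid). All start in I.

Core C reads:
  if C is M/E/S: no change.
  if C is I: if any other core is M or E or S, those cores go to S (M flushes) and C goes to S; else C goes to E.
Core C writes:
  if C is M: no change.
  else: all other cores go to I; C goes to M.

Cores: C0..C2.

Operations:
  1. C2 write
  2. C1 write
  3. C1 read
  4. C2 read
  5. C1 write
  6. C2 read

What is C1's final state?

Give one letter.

Op 1: C2 write [C2 write: invalidate none -> C2=M] -> [I,I,M]
Op 2: C1 write [C1 write: invalidate ['C2=M'] -> C1=M] -> [I,M,I]
Op 3: C1 read [C1 read: already in M, no change] -> [I,M,I]
Op 4: C2 read [C2 read from I: others=['C1=M'] -> C2=S, others downsized to S] -> [I,S,S]
Op 5: C1 write [C1 write: invalidate ['C2=S'] -> C1=M] -> [I,M,I]
Op 6: C2 read [C2 read from I: others=['C1=M'] -> C2=S, others downsized to S] -> [I,S,S]

Answer: S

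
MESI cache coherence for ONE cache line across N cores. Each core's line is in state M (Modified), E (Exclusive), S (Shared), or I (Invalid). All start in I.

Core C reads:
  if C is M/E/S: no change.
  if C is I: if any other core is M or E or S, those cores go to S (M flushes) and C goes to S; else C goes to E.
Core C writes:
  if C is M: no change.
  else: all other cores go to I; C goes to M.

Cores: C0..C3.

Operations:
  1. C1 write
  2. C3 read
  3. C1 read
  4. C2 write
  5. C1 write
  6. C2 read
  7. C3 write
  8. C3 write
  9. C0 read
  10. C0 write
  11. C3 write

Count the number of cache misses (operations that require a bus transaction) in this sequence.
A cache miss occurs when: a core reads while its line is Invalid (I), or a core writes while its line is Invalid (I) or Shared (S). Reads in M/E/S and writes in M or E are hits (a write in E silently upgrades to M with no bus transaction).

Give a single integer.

Op 1: C1 write [C1 write: invalidate none -> C1=M] -> [I,M,I,I] [MISS #1: write from I]
Op 2: C3 read [C3 read from I: others=['C1=M'] -> C3=S, others downsized to S] -> [I,S,I,S] [MISS #2: read from I]
Op 3: C1 read [C1 read: already in S, no change] -> [I,S,I,S] [hit: read from S]
Op 4: C2 write [C2 write: invalidate ['C1=S', 'C3=S'] -> C2=M] -> [I,I,M,I] [MISS #3: write from I]
Op 5: C1 write [C1 write: invalidate ['C2=M'] -> C1=M] -> [I,M,I,I] [MISS #4: write from I]
Op 6: C2 read [C2 read from I: others=['C1=M'] -> C2=S, others downsized to S] -> [I,S,S,I] [MISS #5: read from I]
Op 7: C3 write [C3 write: invalidate ['C1=S', 'C2=S'] -> C3=M] -> [I,I,I,M] [MISS #6: write from I]
Op 8: C3 write [C3 write: already M (modified), no change] -> [I,I,I,M] [hit: write from M]
Op 9: C0 read [C0 read from I: others=['C3=M'] -> C0=S, others downsized to S] -> [S,I,I,S] [MISS #7: read from I]
Op 10: C0 write [C0 write: invalidate ['C3=S'] -> C0=M] -> [M,I,I,I] [MISS #8: write from S]
Op 11: C3 write [C3 write: invalidate ['C0=M'] -> C3=M] -> [I,I,I,M] [MISS #9: write from I]

Answer: 9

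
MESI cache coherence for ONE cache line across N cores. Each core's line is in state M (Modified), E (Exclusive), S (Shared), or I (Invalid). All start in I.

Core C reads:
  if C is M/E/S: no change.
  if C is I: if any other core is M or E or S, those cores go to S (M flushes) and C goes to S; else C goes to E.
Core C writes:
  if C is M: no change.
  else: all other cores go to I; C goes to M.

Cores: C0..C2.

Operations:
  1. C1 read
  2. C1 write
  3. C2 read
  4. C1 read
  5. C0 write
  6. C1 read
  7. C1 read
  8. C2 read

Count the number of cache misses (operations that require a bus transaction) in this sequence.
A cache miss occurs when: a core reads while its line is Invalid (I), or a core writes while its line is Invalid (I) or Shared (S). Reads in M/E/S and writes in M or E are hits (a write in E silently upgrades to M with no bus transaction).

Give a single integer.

Answer: 5

Derivation:
Op 1: C1 read [C1 read from I: no other sharers -> C1=E (exclusive)] -> [I,E,I] [MISS #1: read from I]
Op 2: C1 write [C1 write: invalidate none -> C1=M] -> [I,M,I] [hit: write from E is a silent E->M upgrade, no bus transaction]
Op 3: C2 read [C2 read from I: others=['C1=M'] -> C2=S, others downsized to S] -> [I,S,S] [MISS #2: read from I]
Op 4: C1 read [C1 read: already in S, no change] -> [I,S,S] [hit: read from S]
Op 5: C0 write [C0 write: invalidate ['C1=S', 'C2=S'] -> C0=M] -> [M,I,I] [MISS #3: write from I]
Op 6: C1 read [C1 read from I: others=['C0=M'] -> C1=S, others downsized to S] -> [S,S,I] [MISS #4: read from I]
Op 7: C1 read [C1 read: already in S, no change] -> [S,S,I] [hit: read from S]
Op 8: C2 read [C2 read from I: others=['C0=S', 'C1=S'] -> C2=S, others downsized to S] -> [S,S,S] [MISS #5: read from I]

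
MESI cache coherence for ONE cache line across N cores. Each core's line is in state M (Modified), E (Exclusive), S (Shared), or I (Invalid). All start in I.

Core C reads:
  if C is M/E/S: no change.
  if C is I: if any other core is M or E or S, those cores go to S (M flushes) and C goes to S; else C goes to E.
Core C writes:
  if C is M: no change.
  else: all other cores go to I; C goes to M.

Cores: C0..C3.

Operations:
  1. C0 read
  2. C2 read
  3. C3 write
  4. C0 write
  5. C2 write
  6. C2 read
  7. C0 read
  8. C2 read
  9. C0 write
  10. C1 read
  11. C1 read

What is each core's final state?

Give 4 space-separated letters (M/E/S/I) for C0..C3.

Answer: S S I I

Derivation:
Op 1: C0 read [C0 read from I: no other sharers -> C0=E (exclusive)] -> [E,I,I,I]
Op 2: C2 read [C2 read from I: others=['C0=E'] -> C2=S, others downsized to S] -> [S,I,S,I]
Op 3: C3 write [C3 write: invalidate ['C0=S', 'C2=S'] -> C3=M] -> [I,I,I,M]
Op 4: C0 write [C0 write: invalidate ['C3=M'] -> C0=M] -> [M,I,I,I]
Op 5: C2 write [C2 write: invalidate ['C0=M'] -> C2=M] -> [I,I,M,I]
Op 6: C2 read [C2 read: already in M, no change] -> [I,I,M,I]
Op 7: C0 read [C0 read from I: others=['C2=M'] -> C0=S, others downsized to S] -> [S,I,S,I]
Op 8: C2 read [C2 read: already in S, no change] -> [S,I,S,I]
Op 9: C0 write [C0 write: invalidate ['C2=S'] -> C0=M] -> [M,I,I,I]
Op 10: C1 read [C1 read from I: others=['C0=M'] -> C1=S, others downsized to S] -> [S,S,I,I]
Op 11: C1 read [C1 read: already in S, no change] -> [S,S,I,I]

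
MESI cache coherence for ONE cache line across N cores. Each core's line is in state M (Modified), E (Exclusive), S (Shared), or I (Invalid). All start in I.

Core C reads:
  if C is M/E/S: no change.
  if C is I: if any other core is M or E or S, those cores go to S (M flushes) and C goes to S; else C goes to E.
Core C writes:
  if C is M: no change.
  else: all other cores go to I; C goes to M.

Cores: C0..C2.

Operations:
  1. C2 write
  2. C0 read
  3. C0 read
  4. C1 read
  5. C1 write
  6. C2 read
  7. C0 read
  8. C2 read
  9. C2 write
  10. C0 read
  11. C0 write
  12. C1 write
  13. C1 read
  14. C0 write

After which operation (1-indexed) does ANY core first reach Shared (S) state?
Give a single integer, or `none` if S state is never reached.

Op 1: C2 write [C2 write: invalidate none -> C2=M] -> [I,I,M]
Op 2: C0 read [C0 read from I: others=['C2=M'] -> C0=S, others downsized to S] -> [S,I,S]
  -> First S state at op 2; remaining ops need not be traced.

Answer: 2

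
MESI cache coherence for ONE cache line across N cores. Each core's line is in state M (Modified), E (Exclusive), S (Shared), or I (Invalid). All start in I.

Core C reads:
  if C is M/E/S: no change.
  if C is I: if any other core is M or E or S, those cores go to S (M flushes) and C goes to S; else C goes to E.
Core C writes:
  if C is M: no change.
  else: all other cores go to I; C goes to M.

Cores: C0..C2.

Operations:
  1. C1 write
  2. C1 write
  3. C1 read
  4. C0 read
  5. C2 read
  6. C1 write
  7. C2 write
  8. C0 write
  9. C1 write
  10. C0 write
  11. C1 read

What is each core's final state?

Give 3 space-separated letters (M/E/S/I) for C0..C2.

Op 1: C1 write [C1 write: invalidate none -> C1=M] -> [I,M,I]
Op 2: C1 write [C1 write: already M (modified), no change] -> [I,M,I]
Op 3: C1 read [C1 read: already in M, no change] -> [I,M,I]
Op 4: C0 read [C0 read from I: others=['C1=M'] -> C0=S, others downsized to S] -> [S,S,I]
Op 5: C2 read [C2 read from I: others=['C0=S', 'C1=S'] -> C2=S, others downsized to S] -> [S,S,S]
Op 6: C1 write [C1 write: invalidate ['C0=S', 'C2=S'] -> C1=M] -> [I,M,I]
Op 7: C2 write [C2 write: invalidate ['C1=M'] -> C2=M] -> [I,I,M]
Op 8: C0 write [C0 write: invalidate ['C2=M'] -> C0=M] -> [M,I,I]
Op 9: C1 write [C1 write: invalidate ['C0=M'] -> C1=M] -> [I,M,I]
Op 10: C0 write [C0 write: invalidate ['C1=M'] -> C0=M] -> [M,I,I]
Op 11: C1 read [C1 read from I: others=['C0=M'] -> C1=S, others downsized to S] -> [S,S,I]

Answer: S S I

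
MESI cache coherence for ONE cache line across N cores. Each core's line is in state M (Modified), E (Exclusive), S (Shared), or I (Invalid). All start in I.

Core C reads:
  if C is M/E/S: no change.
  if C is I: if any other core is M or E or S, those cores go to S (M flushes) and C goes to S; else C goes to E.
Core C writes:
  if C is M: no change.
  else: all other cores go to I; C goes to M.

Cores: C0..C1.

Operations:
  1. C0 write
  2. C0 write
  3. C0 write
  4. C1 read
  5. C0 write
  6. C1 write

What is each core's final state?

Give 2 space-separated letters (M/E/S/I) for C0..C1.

Answer: I M

Derivation:
Op 1: C0 write [C0 write: invalidate none -> C0=M] -> [M,I]
Op 2: C0 write [C0 write: already M (modified), no change] -> [M,I]
Op 3: C0 write [C0 write: already M (modified), no change] -> [M,I]
Op 4: C1 read [C1 read from I: others=['C0=M'] -> C1=S, others downsized to S] -> [S,S]
Op 5: C0 write [C0 write: invalidate ['C1=S'] -> C0=M] -> [M,I]
Op 6: C1 write [C1 write: invalidate ['C0=M'] -> C1=M] -> [I,M]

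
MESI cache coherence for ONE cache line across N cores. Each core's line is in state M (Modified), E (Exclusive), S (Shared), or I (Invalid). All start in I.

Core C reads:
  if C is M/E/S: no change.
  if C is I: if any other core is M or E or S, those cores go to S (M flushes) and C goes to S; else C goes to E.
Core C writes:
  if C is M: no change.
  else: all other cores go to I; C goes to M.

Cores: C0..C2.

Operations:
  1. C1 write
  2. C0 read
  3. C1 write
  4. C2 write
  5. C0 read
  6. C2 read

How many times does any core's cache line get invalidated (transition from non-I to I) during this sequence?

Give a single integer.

Op 1: C1 write [C1 write: invalidate none -> C1=M] -> [I,M,I] (invalidations this op: 0; running total: 0)
Op 2: C0 read [C0 read from I: others=['C1=M'] -> C0=S, others downsized to S] -> [S,S,I] (invalidations this op: 0; running total: 0)
Op 3: C1 write [C1 write: invalidate ['C0=S'] -> C1=M] -> [I,M,I] (invalidations this op: 1; running total: 1)
Op 4: C2 write [C2 write: invalidate ['C1=M'] -> C2=M] -> [I,I,M] (invalidations this op: 1; running total: 2)
Op 5: C0 read [C0 read from I: others=['C2=M'] -> C0=S, others downsized to S] -> [S,I,S] (invalidations this op: 0; running total: 2)
Op 6: C2 read [C2 read: already in S, no change] -> [S,I,S] (invalidations this op: 0; running total: 2)

Answer: 2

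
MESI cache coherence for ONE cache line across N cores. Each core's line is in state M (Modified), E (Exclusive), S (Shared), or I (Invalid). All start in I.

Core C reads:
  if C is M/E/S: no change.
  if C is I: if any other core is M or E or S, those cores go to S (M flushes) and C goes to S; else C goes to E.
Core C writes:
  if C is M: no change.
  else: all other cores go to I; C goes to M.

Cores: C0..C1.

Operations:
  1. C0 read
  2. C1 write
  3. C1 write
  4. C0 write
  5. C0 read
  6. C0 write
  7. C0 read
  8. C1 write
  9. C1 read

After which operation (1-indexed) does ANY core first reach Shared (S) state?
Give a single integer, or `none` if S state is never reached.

Answer: none

Derivation:
Op 1: C0 read [C0 read from I: no other sharers -> C0=E (exclusive)] -> [E,I]
Op 2: C1 write [C1 write: invalidate ['C0=E'] -> C1=M] -> [I,M]
Op 3: C1 write [C1 write: already M (modified), no change] -> [I,M]
Op 4: C0 write [C0 write: invalidate ['C1=M'] -> C0=M] -> [M,I]
Op 5: C0 read [C0 read: already in M, no change] -> [M,I]
Op 6: C0 write [C0 write: already M (modified), no change] -> [M,I]
Op 7: C0 read [C0 read: already in M, no change] -> [M,I]
Op 8: C1 write [C1 write: invalidate ['C0=M'] -> C1=M] -> [I,M]
Op 9: C1 read [C1 read: already in M, no change] -> [I,M]
S state never reached in this sequence.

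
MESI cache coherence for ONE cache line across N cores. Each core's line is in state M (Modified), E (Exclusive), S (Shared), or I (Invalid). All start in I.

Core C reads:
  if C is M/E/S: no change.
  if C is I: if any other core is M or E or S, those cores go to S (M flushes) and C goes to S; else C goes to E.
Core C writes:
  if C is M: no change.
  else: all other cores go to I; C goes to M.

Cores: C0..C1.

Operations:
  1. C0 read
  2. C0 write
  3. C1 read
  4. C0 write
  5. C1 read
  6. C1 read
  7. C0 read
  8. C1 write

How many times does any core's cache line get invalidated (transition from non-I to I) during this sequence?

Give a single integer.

Op 1: C0 read [C0 read from I: no other sharers -> C0=E (exclusive)] -> [E,I] (invalidations this op: 0; running total: 0)
Op 2: C0 write [C0 write: invalidate none -> C0=M] -> [M,I] (invalidations this op: 0; running total: 0)
Op 3: C1 read [C1 read from I: others=['C0=M'] -> C1=S, others downsized to S] -> [S,S] (invalidations this op: 0; running total: 0)
Op 4: C0 write [C0 write: invalidate ['C1=S'] -> C0=M] -> [M,I] (invalidations this op: 1; running total: 1)
Op 5: C1 read [C1 read from I: others=['C0=M'] -> C1=S, others downsized to S] -> [S,S] (invalidations this op: 0; running total: 1)
Op 6: C1 read [C1 read: already in S, no change] -> [S,S] (invalidations this op: 0; running total: 1)
Op 7: C0 read [C0 read: already in S, no change] -> [S,S] (invalidations this op: 0; running total: 1)
Op 8: C1 write [C1 write: invalidate ['C0=S'] -> C1=M] -> [I,M] (invalidations this op: 1; running total: 2)

Answer: 2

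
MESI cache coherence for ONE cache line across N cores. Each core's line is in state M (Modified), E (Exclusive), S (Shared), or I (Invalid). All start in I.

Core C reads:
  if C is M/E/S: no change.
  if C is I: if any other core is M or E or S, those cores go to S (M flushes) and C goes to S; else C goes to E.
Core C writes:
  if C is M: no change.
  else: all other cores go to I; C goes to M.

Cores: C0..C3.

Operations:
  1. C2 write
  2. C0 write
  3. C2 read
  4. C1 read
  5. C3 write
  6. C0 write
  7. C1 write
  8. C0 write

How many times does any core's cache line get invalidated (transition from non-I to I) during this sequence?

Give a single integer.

Answer: 7

Derivation:
Op 1: C2 write [C2 write: invalidate none -> C2=M] -> [I,I,M,I] (invalidations this op: 0; running total: 0)
Op 2: C0 write [C0 write: invalidate ['C2=M'] -> C0=M] -> [M,I,I,I] (invalidations this op: 1; running total: 1)
Op 3: C2 read [C2 read from I: others=['C0=M'] -> C2=S, others downsized to S] -> [S,I,S,I] (invalidations this op: 0; running total: 1)
Op 4: C1 read [C1 read from I: others=['C0=S', 'C2=S'] -> C1=S, others downsized to S] -> [S,S,S,I] (invalidations this op: 0; running total: 1)
Op 5: C3 write [C3 write: invalidate ['C0=S', 'C1=S', 'C2=S'] -> C3=M] -> [I,I,I,M] (invalidations this op: 3; running total: 4)
Op 6: C0 write [C0 write: invalidate ['C3=M'] -> C0=M] -> [M,I,I,I] (invalidations this op: 1; running total: 5)
Op 7: C1 write [C1 write: invalidate ['C0=M'] -> C1=M] -> [I,M,I,I] (invalidations this op: 1; running total: 6)
Op 8: C0 write [C0 write: invalidate ['C1=M'] -> C0=M] -> [M,I,I,I] (invalidations this op: 1; running total: 7)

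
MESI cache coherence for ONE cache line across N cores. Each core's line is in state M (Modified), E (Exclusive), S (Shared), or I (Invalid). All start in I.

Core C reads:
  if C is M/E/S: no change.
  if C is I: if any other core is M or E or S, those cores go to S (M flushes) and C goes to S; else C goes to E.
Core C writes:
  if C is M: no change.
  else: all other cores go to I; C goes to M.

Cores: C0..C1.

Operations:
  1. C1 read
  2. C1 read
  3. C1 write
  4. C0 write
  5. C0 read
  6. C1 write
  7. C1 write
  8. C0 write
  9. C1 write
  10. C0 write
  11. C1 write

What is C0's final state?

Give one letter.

Op 1: C1 read [C1 read from I: no other sharers -> C1=E (exclusive)] -> [I,E]
Op 2: C1 read [C1 read: already in E, no change] -> [I,E]
Op 3: C1 write [C1 write: invalidate none -> C1=M] -> [I,M]
Op 4: C0 write [C0 write: invalidate ['C1=M'] -> C0=M] -> [M,I]
Op 5: C0 read [C0 read: already in M, no change] -> [M,I]
Op 6: C1 write [C1 write: invalidate ['C0=M'] -> C1=M] -> [I,M]
Op 7: C1 write [C1 write: already M (modified), no change] -> [I,M]
Op 8: C0 write [C0 write: invalidate ['C1=M'] -> C0=M] -> [M,I]
Op 9: C1 write [C1 write: invalidate ['C0=M'] -> C1=M] -> [I,M]
Op 10: C0 write [C0 write: invalidate ['C1=M'] -> C0=M] -> [M,I]
Op 11: C1 write [C1 write: invalidate ['C0=M'] -> C1=M] -> [I,M]

Answer: I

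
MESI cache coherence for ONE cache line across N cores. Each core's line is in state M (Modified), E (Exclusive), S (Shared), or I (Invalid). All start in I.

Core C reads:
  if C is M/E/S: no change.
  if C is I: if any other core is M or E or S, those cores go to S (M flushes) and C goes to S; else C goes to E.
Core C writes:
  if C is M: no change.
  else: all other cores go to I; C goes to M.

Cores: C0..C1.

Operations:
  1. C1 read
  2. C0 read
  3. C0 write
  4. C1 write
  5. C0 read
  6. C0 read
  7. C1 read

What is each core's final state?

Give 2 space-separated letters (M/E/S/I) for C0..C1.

Op 1: C1 read [C1 read from I: no other sharers -> C1=E (exclusive)] -> [I,E]
Op 2: C0 read [C0 read from I: others=['C1=E'] -> C0=S, others downsized to S] -> [S,S]
Op 3: C0 write [C0 write: invalidate ['C1=S'] -> C0=M] -> [M,I]
Op 4: C1 write [C1 write: invalidate ['C0=M'] -> C1=M] -> [I,M]
Op 5: C0 read [C0 read from I: others=['C1=M'] -> C0=S, others downsized to S] -> [S,S]
Op 6: C0 read [C0 read: already in S, no change] -> [S,S]
Op 7: C1 read [C1 read: already in S, no change] -> [S,S]

Answer: S S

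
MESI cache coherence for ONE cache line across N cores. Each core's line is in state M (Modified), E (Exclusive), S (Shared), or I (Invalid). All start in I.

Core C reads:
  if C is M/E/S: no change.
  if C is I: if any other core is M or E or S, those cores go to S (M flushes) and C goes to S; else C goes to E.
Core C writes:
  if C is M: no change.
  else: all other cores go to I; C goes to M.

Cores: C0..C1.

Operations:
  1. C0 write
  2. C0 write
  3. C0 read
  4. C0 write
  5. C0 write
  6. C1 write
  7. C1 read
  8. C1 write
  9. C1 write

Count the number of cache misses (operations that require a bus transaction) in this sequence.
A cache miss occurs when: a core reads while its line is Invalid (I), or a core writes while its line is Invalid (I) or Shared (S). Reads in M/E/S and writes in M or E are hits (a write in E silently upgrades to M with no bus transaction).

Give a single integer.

Answer: 2

Derivation:
Op 1: C0 write [C0 write: invalidate none -> C0=M] -> [M,I] [MISS #1: write from I]
Op 2: C0 write [C0 write: already M (modified), no change] -> [M,I] [hit: write from M]
Op 3: C0 read [C0 read: already in M, no change] -> [M,I] [hit: read from M]
Op 4: C0 write [C0 write: already M (modified), no change] -> [M,I] [hit: write from M]
Op 5: C0 write [C0 write: already M (modified), no change] -> [M,I] [hit: write from M]
Op 6: C1 write [C1 write: invalidate ['C0=M'] -> C1=M] -> [I,M] [MISS #2: write from I]
Op 7: C1 read [C1 read: already in M, no change] -> [I,M] [hit: read from M]
Op 8: C1 write [C1 write: already M (modified), no change] -> [I,M] [hit: write from M]
Op 9: C1 write [C1 write: already M (modified), no change] -> [I,M] [hit: write from M]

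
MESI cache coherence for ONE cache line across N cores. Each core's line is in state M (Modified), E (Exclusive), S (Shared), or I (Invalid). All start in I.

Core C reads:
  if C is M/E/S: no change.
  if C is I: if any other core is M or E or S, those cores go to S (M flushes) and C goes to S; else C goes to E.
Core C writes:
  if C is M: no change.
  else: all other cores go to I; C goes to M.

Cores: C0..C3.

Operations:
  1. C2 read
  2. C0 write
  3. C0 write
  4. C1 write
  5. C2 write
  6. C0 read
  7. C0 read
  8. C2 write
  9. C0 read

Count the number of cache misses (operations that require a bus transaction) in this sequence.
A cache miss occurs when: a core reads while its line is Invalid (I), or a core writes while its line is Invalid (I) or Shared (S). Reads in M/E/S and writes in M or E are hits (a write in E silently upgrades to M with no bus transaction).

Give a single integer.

Answer: 7

Derivation:
Op 1: C2 read [C2 read from I: no other sharers -> C2=E (exclusive)] -> [I,I,E,I] [MISS #1: read from I]
Op 2: C0 write [C0 write: invalidate ['C2=E'] -> C0=M] -> [M,I,I,I] [MISS #2: write from I]
Op 3: C0 write [C0 write: already M (modified), no change] -> [M,I,I,I] [hit: write from M]
Op 4: C1 write [C1 write: invalidate ['C0=M'] -> C1=M] -> [I,M,I,I] [MISS #3: write from I]
Op 5: C2 write [C2 write: invalidate ['C1=M'] -> C2=M] -> [I,I,M,I] [MISS #4: write from I]
Op 6: C0 read [C0 read from I: others=['C2=M'] -> C0=S, others downsized to S] -> [S,I,S,I] [MISS #5: read from I]
Op 7: C0 read [C0 read: already in S, no change] -> [S,I,S,I] [hit: read from S]
Op 8: C2 write [C2 write: invalidate ['C0=S'] -> C2=M] -> [I,I,M,I] [MISS #6: write from S]
Op 9: C0 read [C0 read from I: others=['C2=M'] -> C0=S, others downsized to S] -> [S,I,S,I] [MISS #7: read from I]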